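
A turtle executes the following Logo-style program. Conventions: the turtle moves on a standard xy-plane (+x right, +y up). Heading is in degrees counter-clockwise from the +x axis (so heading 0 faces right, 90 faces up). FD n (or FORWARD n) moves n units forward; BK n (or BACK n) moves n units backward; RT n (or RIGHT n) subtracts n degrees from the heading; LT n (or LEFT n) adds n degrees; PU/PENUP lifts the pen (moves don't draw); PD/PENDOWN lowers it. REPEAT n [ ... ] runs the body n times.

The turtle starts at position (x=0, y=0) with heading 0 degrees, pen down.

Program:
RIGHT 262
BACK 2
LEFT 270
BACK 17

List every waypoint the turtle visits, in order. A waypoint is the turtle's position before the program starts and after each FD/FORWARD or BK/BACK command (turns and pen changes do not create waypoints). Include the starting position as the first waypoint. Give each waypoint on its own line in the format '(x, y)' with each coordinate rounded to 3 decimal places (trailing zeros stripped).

Answer: (0, 0)
(0.278, -1.981)
(-16.556, -4.346)

Derivation:
Executing turtle program step by step:
Start: pos=(0,0), heading=0, pen down
RT 262: heading 0 -> 98
BK 2: (0,0) -> (0.278,-1.981) [heading=98, draw]
LT 270: heading 98 -> 8
BK 17: (0.278,-1.981) -> (-16.556,-4.346) [heading=8, draw]
Final: pos=(-16.556,-4.346), heading=8, 2 segment(s) drawn
Waypoints (3 total):
(0, 0)
(0.278, -1.981)
(-16.556, -4.346)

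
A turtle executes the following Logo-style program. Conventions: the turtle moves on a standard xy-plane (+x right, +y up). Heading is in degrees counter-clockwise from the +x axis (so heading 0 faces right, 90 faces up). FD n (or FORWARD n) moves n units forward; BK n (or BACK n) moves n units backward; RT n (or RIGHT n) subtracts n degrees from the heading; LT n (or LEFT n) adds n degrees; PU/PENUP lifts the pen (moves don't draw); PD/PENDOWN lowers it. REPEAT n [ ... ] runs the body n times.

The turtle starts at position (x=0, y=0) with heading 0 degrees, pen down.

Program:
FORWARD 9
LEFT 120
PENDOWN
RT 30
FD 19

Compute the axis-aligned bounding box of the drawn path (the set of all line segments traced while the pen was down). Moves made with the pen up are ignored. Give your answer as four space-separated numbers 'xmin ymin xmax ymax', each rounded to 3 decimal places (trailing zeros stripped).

Answer: 0 0 9 19

Derivation:
Executing turtle program step by step:
Start: pos=(0,0), heading=0, pen down
FD 9: (0,0) -> (9,0) [heading=0, draw]
LT 120: heading 0 -> 120
PD: pen down
RT 30: heading 120 -> 90
FD 19: (9,0) -> (9,19) [heading=90, draw]
Final: pos=(9,19), heading=90, 2 segment(s) drawn

Segment endpoints: x in {0, 9, 9}, y in {0, 19}
xmin=0, ymin=0, xmax=9, ymax=19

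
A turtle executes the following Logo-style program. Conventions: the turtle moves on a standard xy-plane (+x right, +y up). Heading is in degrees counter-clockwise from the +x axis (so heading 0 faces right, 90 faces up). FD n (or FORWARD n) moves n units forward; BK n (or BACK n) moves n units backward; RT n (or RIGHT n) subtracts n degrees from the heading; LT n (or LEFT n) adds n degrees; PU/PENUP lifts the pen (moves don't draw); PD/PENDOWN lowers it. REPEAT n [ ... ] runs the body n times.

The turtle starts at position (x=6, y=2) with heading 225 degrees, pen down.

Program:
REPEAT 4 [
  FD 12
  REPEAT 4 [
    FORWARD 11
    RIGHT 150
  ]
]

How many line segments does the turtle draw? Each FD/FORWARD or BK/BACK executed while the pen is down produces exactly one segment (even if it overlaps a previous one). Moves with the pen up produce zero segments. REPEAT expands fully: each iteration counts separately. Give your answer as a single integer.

Answer: 20

Derivation:
Executing turtle program step by step:
Start: pos=(6,2), heading=225, pen down
REPEAT 4 [
  -- iteration 1/4 --
  FD 12: (6,2) -> (-2.485,-6.485) [heading=225, draw]
  REPEAT 4 [
    -- iteration 1/4 --
    FD 11: (-2.485,-6.485) -> (-10.263,-14.263) [heading=225, draw]
    RT 150: heading 225 -> 75
    -- iteration 2/4 --
    FD 11: (-10.263,-14.263) -> (-7.416,-3.638) [heading=75, draw]
    RT 150: heading 75 -> 285
    -- iteration 3/4 --
    FD 11: (-7.416,-3.638) -> (-4.569,-14.263) [heading=285, draw]
    RT 150: heading 285 -> 135
    -- iteration 4/4 --
    FD 11: (-4.569,-14.263) -> (-12.348,-6.485) [heading=135, draw]
    RT 150: heading 135 -> 345
  ]
  -- iteration 2/4 --
  FD 12: (-12.348,-6.485) -> (-0.757,-9.591) [heading=345, draw]
  REPEAT 4 [
    -- iteration 1/4 --
    FD 11: (-0.757,-9.591) -> (9.869,-12.438) [heading=345, draw]
    RT 150: heading 345 -> 195
    -- iteration 2/4 --
    FD 11: (9.869,-12.438) -> (-0.757,-15.285) [heading=195, draw]
    RT 150: heading 195 -> 45
    -- iteration 3/4 --
    FD 11: (-0.757,-15.285) -> (7.022,-7.507) [heading=45, draw]
    RT 150: heading 45 -> 255
    -- iteration 4/4 --
    FD 11: (7.022,-7.507) -> (4.175,-18.132) [heading=255, draw]
    RT 150: heading 255 -> 105
  ]
  -- iteration 3/4 --
  FD 12: (4.175,-18.132) -> (1.069,-6.541) [heading=105, draw]
  REPEAT 4 [
    -- iteration 1/4 --
    FD 11: (1.069,-6.541) -> (-1.778,4.084) [heading=105, draw]
    RT 150: heading 105 -> 315
    -- iteration 2/4 --
    FD 11: (-1.778,4.084) -> (6,-3.694) [heading=315, draw]
    RT 150: heading 315 -> 165
    -- iteration 3/4 --
    FD 11: (6,-3.694) -> (-4.625,-0.847) [heading=165, draw]
    RT 150: heading 165 -> 15
    -- iteration 4/4 --
    FD 11: (-4.625,-0.847) -> (6,2) [heading=15, draw]
    RT 150: heading 15 -> 225
  ]
  -- iteration 4/4 --
  FD 12: (6,2) -> (-2.485,-6.485) [heading=225, draw]
  REPEAT 4 [
    -- iteration 1/4 --
    FD 11: (-2.485,-6.485) -> (-10.263,-14.263) [heading=225, draw]
    RT 150: heading 225 -> 75
    -- iteration 2/4 --
    FD 11: (-10.263,-14.263) -> (-7.416,-3.638) [heading=75, draw]
    RT 150: heading 75 -> 285
    -- iteration 3/4 --
    FD 11: (-7.416,-3.638) -> (-4.569,-14.263) [heading=285, draw]
    RT 150: heading 285 -> 135
    -- iteration 4/4 --
    FD 11: (-4.569,-14.263) -> (-12.348,-6.485) [heading=135, draw]
    RT 150: heading 135 -> 345
  ]
]
Final: pos=(-12.348,-6.485), heading=345, 20 segment(s) drawn
Segments drawn: 20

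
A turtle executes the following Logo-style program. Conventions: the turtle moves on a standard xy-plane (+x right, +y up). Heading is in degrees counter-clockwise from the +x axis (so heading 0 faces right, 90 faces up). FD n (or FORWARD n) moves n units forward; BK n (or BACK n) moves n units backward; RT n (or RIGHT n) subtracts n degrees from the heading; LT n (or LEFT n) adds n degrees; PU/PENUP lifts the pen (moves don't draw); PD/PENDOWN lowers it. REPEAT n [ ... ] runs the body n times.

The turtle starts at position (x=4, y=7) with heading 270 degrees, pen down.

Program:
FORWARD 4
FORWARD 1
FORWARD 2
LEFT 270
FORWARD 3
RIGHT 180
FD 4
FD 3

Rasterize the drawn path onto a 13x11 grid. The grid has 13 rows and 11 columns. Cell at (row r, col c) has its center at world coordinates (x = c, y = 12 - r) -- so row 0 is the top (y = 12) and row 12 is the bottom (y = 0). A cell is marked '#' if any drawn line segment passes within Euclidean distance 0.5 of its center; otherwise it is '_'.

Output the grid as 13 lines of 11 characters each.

Segment 0: (4,7) -> (4,3)
Segment 1: (4,3) -> (4,2)
Segment 2: (4,2) -> (4,0)
Segment 3: (4,0) -> (1,0)
Segment 4: (1,0) -> (5,0)
Segment 5: (5,0) -> (8,-0)

Answer: ___________
___________
___________
___________
___________
____#______
____#______
____#______
____#______
____#______
____#______
____#______
_########__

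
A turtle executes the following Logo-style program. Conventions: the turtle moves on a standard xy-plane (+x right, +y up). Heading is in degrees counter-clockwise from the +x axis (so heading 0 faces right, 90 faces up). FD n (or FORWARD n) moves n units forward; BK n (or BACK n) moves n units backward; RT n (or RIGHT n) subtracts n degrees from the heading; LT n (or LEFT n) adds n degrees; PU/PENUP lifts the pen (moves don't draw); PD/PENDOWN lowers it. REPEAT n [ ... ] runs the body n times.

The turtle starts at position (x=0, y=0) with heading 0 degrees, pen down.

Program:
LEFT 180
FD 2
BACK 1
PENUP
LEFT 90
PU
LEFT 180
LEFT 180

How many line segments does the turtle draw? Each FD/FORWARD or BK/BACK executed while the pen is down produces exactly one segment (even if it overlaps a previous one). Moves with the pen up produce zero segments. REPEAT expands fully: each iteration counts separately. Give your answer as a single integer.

Executing turtle program step by step:
Start: pos=(0,0), heading=0, pen down
LT 180: heading 0 -> 180
FD 2: (0,0) -> (-2,0) [heading=180, draw]
BK 1: (-2,0) -> (-1,0) [heading=180, draw]
PU: pen up
LT 90: heading 180 -> 270
PU: pen up
LT 180: heading 270 -> 90
LT 180: heading 90 -> 270
Final: pos=(-1,0), heading=270, 2 segment(s) drawn
Segments drawn: 2

Answer: 2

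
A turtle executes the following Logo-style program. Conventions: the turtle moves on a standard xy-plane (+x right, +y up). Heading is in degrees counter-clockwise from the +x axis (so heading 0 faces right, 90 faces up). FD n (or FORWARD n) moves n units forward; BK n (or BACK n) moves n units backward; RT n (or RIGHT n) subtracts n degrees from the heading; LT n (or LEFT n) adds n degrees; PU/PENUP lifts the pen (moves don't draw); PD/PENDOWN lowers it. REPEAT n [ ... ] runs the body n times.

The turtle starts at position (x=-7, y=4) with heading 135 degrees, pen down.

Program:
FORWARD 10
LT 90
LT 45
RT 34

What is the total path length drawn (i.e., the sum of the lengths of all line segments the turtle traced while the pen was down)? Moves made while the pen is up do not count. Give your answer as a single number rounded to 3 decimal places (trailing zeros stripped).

Answer: 10

Derivation:
Executing turtle program step by step:
Start: pos=(-7,4), heading=135, pen down
FD 10: (-7,4) -> (-14.071,11.071) [heading=135, draw]
LT 90: heading 135 -> 225
LT 45: heading 225 -> 270
RT 34: heading 270 -> 236
Final: pos=(-14.071,11.071), heading=236, 1 segment(s) drawn

Segment lengths:
  seg 1: (-7,4) -> (-14.071,11.071), length = 10
Total = 10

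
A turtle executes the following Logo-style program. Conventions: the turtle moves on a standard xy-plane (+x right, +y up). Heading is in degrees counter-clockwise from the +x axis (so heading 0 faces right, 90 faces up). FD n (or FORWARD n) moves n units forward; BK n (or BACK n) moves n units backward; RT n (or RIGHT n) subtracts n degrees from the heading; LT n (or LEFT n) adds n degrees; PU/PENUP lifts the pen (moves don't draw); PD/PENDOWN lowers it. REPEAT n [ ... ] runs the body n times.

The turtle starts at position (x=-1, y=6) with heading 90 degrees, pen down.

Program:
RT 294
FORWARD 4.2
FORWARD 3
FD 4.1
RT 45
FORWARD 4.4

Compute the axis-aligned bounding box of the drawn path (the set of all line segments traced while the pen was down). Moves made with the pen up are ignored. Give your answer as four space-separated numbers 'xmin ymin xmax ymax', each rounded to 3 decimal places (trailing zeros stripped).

Answer: -12.9 6 -1 14.704

Derivation:
Executing turtle program step by step:
Start: pos=(-1,6), heading=90, pen down
RT 294: heading 90 -> 156
FD 4.2: (-1,6) -> (-4.837,7.708) [heading=156, draw]
FD 3: (-4.837,7.708) -> (-7.578,8.929) [heading=156, draw]
FD 4.1: (-7.578,8.929) -> (-11.323,10.596) [heading=156, draw]
RT 45: heading 156 -> 111
FD 4.4: (-11.323,10.596) -> (-12.9,14.704) [heading=111, draw]
Final: pos=(-12.9,14.704), heading=111, 4 segment(s) drawn

Segment endpoints: x in {-12.9, -11.323, -7.578, -4.837, -1}, y in {6, 7.708, 8.929, 10.596, 14.704}
xmin=-12.9, ymin=6, xmax=-1, ymax=14.704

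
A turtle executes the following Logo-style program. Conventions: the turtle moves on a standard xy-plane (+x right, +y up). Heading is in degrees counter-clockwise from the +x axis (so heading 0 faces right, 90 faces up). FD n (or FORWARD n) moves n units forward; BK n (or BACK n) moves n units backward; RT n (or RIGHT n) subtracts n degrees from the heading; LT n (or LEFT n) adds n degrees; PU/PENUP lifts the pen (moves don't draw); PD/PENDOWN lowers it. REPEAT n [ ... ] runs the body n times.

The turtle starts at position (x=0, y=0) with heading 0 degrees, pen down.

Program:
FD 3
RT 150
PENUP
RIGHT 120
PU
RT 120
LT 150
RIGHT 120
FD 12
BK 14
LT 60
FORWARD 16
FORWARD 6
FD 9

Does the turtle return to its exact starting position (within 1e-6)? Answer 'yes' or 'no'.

Answer: no

Derivation:
Executing turtle program step by step:
Start: pos=(0,0), heading=0, pen down
FD 3: (0,0) -> (3,0) [heading=0, draw]
RT 150: heading 0 -> 210
PU: pen up
RT 120: heading 210 -> 90
PU: pen up
RT 120: heading 90 -> 330
LT 150: heading 330 -> 120
RT 120: heading 120 -> 0
FD 12: (3,0) -> (15,0) [heading=0, move]
BK 14: (15,0) -> (1,0) [heading=0, move]
LT 60: heading 0 -> 60
FD 16: (1,0) -> (9,13.856) [heading=60, move]
FD 6: (9,13.856) -> (12,19.053) [heading=60, move]
FD 9: (12,19.053) -> (16.5,26.847) [heading=60, move]
Final: pos=(16.5,26.847), heading=60, 1 segment(s) drawn

Start position: (0, 0)
Final position: (16.5, 26.847)
Distance = 31.512; >= 1e-6 -> NOT closed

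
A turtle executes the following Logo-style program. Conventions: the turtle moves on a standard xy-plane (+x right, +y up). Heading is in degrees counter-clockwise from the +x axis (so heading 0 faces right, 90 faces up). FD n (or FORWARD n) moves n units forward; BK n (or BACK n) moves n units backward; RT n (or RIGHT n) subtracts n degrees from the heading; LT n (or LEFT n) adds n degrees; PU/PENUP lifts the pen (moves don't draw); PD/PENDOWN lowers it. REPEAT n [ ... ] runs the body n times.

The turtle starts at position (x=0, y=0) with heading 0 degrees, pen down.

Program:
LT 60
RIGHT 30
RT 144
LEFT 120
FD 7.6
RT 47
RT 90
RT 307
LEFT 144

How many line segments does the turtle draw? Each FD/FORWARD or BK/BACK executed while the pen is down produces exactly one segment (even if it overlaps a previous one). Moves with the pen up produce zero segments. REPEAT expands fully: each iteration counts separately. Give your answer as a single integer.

Executing turtle program step by step:
Start: pos=(0,0), heading=0, pen down
LT 60: heading 0 -> 60
RT 30: heading 60 -> 30
RT 144: heading 30 -> 246
LT 120: heading 246 -> 6
FD 7.6: (0,0) -> (7.558,0.794) [heading=6, draw]
RT 47: heading 6 -> 319
RT 90: heading 319 -> 229
RT 307: heading 229 -> 282
LT 144: heading 282 -> 66
Final: pos=(7.558,0.794), heading=66, 1 segment(s) drawn
Segments drawn: 1

Answer: 1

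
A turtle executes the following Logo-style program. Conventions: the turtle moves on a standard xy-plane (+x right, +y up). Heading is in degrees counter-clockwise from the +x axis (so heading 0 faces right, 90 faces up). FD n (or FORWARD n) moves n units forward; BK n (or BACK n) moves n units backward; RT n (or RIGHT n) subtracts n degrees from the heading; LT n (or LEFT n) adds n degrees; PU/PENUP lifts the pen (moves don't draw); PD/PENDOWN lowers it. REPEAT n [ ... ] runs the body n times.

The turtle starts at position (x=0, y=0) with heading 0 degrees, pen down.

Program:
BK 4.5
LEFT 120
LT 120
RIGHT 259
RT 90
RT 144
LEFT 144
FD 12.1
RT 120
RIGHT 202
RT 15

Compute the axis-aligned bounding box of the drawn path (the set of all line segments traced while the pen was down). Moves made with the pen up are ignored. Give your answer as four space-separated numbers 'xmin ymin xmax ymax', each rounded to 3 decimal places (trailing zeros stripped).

Executing turtle program step by step:
Start: pos=(0,0), heading=0, pen down
BK 4.5: (0,0) -> (-4.5,0) [heading=0, draw]
LT 120: heading 0 -> 120
LT 120: heading 120 -> 240
RT 259: heading 240 -> 341
RT 90: heading 341 -> 251
RT 144: heading 251 -> 107
LT 144: heading 107 -> 251
FD 12.1: (-4.5,0) -> (-8.439,-11.441) [heading=251, draw]
RT 120: heading 251 -> 131
RT 202: heading 131 -> 289
RT 15: heading 289 -> 274
Final: pos=(-8.439,-11.441), heading=274, 2 segment(s) drawn

Segment endpoints: x in {-8.439, -4.5, 0}, y in {-11.441, 0}
xmin=-8.439, ymin=-11.441, xmax=0, ymax=0

Answer: -8.439 -11.441 0 0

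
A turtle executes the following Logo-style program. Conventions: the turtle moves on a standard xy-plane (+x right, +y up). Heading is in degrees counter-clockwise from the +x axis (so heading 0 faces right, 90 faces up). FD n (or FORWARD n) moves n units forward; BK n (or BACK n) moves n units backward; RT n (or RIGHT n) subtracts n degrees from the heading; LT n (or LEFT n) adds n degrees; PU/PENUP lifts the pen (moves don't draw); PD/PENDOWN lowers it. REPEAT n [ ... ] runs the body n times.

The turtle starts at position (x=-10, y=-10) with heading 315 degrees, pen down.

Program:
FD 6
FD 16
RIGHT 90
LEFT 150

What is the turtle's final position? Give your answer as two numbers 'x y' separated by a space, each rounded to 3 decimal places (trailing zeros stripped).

Answer: 5.556 -25.556

Derivation:
Executing turtle program step by step:
Start: pos=(-10,-10), heading=315, pen down
FD 6: (-10,-10) -> (-5.757,-14.243) [heading=315, draw]
FD 16: (-5.757,-14.243) -> (5.556,-25.556) [heading=315, draw]
RT 90: heading 315 -> 225
LT 150: heading 225 -> 15
Final: pos=(5.556,-25.556), heading=15, 2 segment(s) drawn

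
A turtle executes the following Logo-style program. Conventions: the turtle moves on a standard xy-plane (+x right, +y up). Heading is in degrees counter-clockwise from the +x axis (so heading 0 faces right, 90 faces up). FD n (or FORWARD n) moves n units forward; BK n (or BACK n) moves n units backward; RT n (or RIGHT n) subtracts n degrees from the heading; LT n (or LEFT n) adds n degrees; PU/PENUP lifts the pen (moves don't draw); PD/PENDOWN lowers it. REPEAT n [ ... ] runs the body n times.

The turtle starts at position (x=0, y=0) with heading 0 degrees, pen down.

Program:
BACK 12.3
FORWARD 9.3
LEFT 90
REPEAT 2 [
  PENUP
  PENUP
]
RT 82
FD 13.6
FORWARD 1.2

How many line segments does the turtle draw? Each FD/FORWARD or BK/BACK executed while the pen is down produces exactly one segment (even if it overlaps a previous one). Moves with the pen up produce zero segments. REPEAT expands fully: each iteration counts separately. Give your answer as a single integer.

Executing turtle program step by step:
Start: pos=(0,0), heading=0, pen down
BK 12.3: (0,0) -> (-12.3,0) [heading=0, draw]
FD 9.3: (-12.3,0) -> (-3,0) [heading=0, draw]
LT 90: heading 0 -> 90
REPEAT 2 [
  -- iteration 1/2 --
  PU: pen up
  PU: pen up
  -- iteration 2/2 --
  PU: pen up
  PU: pen up
]
RT 82: heading 90 -> 8
FD 13.6: (-3,0) -> (10.468,1.893) [heading=8, move]
FD 1.2: (10.468,1.893) -> (11.656,2.06) [heading=8, move]
Final: pos=(11.656,2.06), heading=8, 2 segment(s) drawn
Segments drawn: 2

Answer: 2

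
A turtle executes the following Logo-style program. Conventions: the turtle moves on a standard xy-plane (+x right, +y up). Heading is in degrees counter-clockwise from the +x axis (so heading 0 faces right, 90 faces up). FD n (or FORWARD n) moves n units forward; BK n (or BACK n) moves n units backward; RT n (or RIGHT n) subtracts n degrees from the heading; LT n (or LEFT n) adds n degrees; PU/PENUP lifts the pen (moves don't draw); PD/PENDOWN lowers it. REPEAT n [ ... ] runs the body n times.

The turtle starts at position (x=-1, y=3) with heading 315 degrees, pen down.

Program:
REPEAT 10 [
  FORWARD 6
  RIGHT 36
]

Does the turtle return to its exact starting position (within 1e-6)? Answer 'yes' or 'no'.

Executing turtle program step by step:
Start: pos=(-1,3), heading=315, pen down
REPEAT 10 [
  -- iteration 1/10 --
  FD 6: (-1,3) -> (3.243,-1.243) [heading=315, draw]
  RT 36: heading 315 -> 279
  -- iteration 2/10 --
  FD 6: (3.243,-1.243) -> (4.181,-7.169) [heading=279, draw]
  RT 36: heading 279 -> 243
  -- iteration 3/10 --
  FD 6: (4.181,-7.169) -> (1.457,-12.515) [heading=243, draw]
  RT 36: heading 243 -> 207
  -- iteration 4/10 --
  FD 6: (1.457,-12.515) -> (-3.889,-15.239) [heading=207, draw]
  RT 36: heading 207 -> 171
  -- iteration 5/10 --
  FD 6: (-3.889,-15.239) -> (-9.815,-14.3) [heading=171, draw]
  RT 36: heading 171 -> 135
  -- iteration 6/10 --
  FD 6: (-9.815,-14.3) -> (-14.058,-10.058) [heading=135, draw]
  RT 36: heading 135 -> 99
  -- iteration 7/10 --
  FD 6: (-14.058,-10.058) -> (-14.996,-4.131) [heading=99, draw]
  RT 36: heading 99 -> 63
  -- iteration 8/10 --
  FD 6: (-14.996,-4.131) -> (-12.272,1.215) [heading=63, draw]
  RT 36: heading 63 -> 27
  -- iteration 9/10 --
  FD 6: (-12.272,1.215) -> (-6.926,3.939) [heading=27, draw]
  RT 36: heading 27 -> 351
  -- iteration 10/10 --
  FD 6: (-6.926,3.939) -> (-1,3) [heading=351, draw]
  RT 36: heading 351 -> 315
]
Final: pos=(-1,3), heading=315, 10 segment(s) drawn

Start position: (-1, 3)
Final position: (-1, 3)
Distance = 0; < 1e-6 -> CLOSED

Answer: yes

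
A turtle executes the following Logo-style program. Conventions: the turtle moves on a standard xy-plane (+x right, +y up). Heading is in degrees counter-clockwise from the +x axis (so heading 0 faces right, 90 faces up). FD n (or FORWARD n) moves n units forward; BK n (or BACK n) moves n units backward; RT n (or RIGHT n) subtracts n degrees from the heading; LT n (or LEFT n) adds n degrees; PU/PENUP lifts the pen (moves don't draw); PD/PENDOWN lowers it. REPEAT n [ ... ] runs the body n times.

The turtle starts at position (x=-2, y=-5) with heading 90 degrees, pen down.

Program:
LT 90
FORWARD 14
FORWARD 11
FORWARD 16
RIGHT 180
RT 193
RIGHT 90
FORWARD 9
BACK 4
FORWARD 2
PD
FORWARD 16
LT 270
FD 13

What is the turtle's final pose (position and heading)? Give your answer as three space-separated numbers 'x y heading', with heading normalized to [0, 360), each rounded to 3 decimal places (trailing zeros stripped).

Answer: -25.159 14.486 347

Derivation:
Executing turtle program step by step:
Start: pos=(-2,-5), heading=90, pen down
LT 90: heading 90 -> 180
FD 14: (-2,-5) -> (-16,-5) [heading=180, draw]
FD 11: (-16,-5) -> (-27,-5) [heading=180, draw]
FD 16: (-27,-5) -> (-43,-5) [heading=180, draw]
RT 180: heading 180 -> 0
RT 193: heading 0 -> 167
RT 90: heading 167 -> 77
FD 9: (-43,-5) -> (-40.975,3.769) [heading=77, draw]
BK 4: (-40.975,3.769) -> (-41.875,-0.128) [heading=77, draw]
FD 2: (-41.875,-0.128) -> (-41.425,1.821) [heading=77, draw]
PD: pen down
FD 16: (-41.425,1.821) -> (-37.826,17.411) [heading=77, draw]
LT 270: heading 77 -> 347
FD 13: (-37.826,17.411) -> (-25.159,14.486) [heading=347, draw]
Final: pos=(-25.159,14.486), heading=347, 8 segment(s) drawn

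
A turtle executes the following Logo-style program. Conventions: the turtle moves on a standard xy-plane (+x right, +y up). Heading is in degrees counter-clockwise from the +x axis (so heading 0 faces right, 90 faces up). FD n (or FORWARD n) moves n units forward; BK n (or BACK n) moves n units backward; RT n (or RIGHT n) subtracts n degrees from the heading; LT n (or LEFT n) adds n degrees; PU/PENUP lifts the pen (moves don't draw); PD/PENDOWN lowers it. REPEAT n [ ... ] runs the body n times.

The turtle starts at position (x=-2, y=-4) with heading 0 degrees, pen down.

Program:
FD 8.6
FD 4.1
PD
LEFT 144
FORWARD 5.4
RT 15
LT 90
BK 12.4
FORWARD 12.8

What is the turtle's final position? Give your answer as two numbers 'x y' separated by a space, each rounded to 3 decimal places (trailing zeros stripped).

Answer: 6.02 -1.078

Derivation:
Executing turtle program step by step:
Start: pos=(-2,-4), heading=0, pen down
FD 8.6: (-2,-4) -> (6.6,-4) [heading=0, draw]
FD 4.1: (6.6,-4) -> (10.7,-4) [heading=0, draw]
PD: pen down
LT 144: heading 0 -> 144
FD 5.4: (10.7,-4) -> (6.331,-0.826) [heading=144, draw]
RT 15: heading 144 -> 129
LT 90: heading 129 -> 219
BK 12.4: (6.331,-0.826) -> (15.968,6.978) [heading=219, draw]
FD 12.8: (15.968,6.978) -> (6.02,-1.078) [heading=219, draw]
Final: pos=(6.02,-1.078), heading=219, 5 segment(s) drawn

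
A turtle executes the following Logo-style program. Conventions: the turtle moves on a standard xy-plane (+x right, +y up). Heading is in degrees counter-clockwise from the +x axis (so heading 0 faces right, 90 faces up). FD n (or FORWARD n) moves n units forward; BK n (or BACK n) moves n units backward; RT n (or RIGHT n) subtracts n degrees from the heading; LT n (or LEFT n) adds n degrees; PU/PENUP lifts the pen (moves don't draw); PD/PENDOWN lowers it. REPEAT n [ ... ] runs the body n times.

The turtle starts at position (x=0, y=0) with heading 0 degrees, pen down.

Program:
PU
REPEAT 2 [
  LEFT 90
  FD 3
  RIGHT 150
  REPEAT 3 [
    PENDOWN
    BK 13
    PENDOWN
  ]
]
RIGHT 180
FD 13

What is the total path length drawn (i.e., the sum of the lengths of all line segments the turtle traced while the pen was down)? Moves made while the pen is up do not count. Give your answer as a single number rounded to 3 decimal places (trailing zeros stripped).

Executing turtle program step by step:
Start: pos=(0,0), heading=0, pen down
PU: pen up
REPEAT 2 [
  -- iteration 1/2 --
  LT 90: heading 0 -> 90
  FD 3: (0,0) -> (0,3) [heading=90, move]
  RT 150: heading 90 -> 300
  REPEAT 3 [
    -- iteration 1/3 --
    PD: pen down
    BK 13: (0,3) -> (-6.5,14.258) [heading=300, draw]
    PD: pen down
    -- iteration 2/3 --
    PD: pen down
    BK 13: (-6.5,14.258) -> (-13,25.517) [heading=300, draw]
    PD: pen down
    -- iteration 3/3 --
    PD: pen down
    BK 13: (-13,25.517) -> (-19.5,36.775) [heading=300, draw]
    PD: pen down
  ]
  -- iteration 2/2 --
  LT 90: heading 300 -> 30
  FD 3: (-19.5,36.775) -> (-16.902,38.275) [heading=30, draw]
  RT 150: heading 30 -> 240
  REPEAT 3 [
    -- iteration 1/3 --
    PD: pen down
    BK 13: (-16.902,38.275) -> (-10.402,49.533) [heading=240, draw]
    PD: pen down
    -- iteration 2/3 --
    PD: pen down
    BK 13: (-10.402,49.533) -> (-3.902,60.792) [heading=240, draw]
    PD: pen down
    -- iteration 3/3 --
    PD: pen down
    BK 13: (-3.902,60.792) -> (2.598,72.05) [heading=240, draw]
    PD: pen down
  ]
]
RT 180: heading 240 -> 60
FD 13: (2.598,72.05) -> (9.098,83.308) [heading=60, draw]
Final: pos=(9.098,83.308), heading=60, 8 segment(s) drawn

Segment lengths:
  seg 1: (0,3) -> (-6.5,14.258), length = 13
  seg 2: (-6.5,14.258) -> (-13,25.517), length = 13
  seg 3: (-13,25.517) -> (-19.5,36.775), length = 13
  seg 4: (-19.5,36.775) -> (-16.902,38.275), length = 3
  seg 5: (-16.902,38.275) -> (-10.402,49.533), length = 13
  seg 6: (-10.402,49.533) -> (-3.902,60.792), length = 13
  seg 7: (-3.902,60.792) -> (2.598,72.05), length = 13
  seg 8: (2.598,72.05) -> (9.098,83.308), length = 13
Total = 94

Answer: 94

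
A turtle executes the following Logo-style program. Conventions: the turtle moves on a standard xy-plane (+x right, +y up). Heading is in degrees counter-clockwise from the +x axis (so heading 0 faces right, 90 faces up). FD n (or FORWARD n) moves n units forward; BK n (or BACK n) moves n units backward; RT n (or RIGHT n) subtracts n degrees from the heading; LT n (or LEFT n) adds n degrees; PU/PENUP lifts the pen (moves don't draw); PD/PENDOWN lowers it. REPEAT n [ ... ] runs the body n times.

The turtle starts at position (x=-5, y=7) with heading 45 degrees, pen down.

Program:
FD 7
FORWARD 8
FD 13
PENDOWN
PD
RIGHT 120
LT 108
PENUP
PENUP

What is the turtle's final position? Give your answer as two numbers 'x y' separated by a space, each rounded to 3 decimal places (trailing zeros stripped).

Executing turtle program step by step:
Start: pos=(-5,7), heading=45, pen down
FD 7: (-5,7) -> (-0.05,11.95) [heading=45, draw]
FD 8: (-0.05,11.95) -> (5.607,17.607) [heading=45, draw]
FD 13: (5.607,17.607) -> (14.799,26.799) [heading=45, draw]
PD: pen down
PD: pen down
RT 120: heading 45 -> 285
LT 108: heading 285 -> 33
PU: pen up
PU: pen up
Final: pos=(14.799,26.799), heading=33, 3 segment(s) drawn

Answer: 14.799 26.799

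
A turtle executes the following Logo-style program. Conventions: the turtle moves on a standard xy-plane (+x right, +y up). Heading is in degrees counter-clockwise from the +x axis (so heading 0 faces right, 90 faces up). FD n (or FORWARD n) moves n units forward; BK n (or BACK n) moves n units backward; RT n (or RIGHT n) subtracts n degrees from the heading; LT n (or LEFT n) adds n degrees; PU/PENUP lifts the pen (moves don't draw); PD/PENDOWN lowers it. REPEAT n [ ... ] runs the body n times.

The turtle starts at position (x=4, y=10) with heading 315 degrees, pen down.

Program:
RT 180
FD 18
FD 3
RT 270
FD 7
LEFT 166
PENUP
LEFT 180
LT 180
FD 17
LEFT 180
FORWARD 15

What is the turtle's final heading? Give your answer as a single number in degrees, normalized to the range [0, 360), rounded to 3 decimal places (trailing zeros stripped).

Executing turtle program step by step:
Start: pos=(4,10), heading=315, pen down
RT 180: heading 315 -> 135
FD 18: (4,10) -> (-8.728,22.728) [heading=135, draw]
FD 3: (-8.728,22.728) -> (-10.849,24.849) [heading=135, draw]
RT 270: heading 135 -> 225
FD 7: (-10.849,24.849) -> (-15.799,19.899) [heading=225, draw]
LT 166: heading 225 -> 31
PU: pen up
LT 180: heading 31 -> 211
LT 180: heading 211 -> 31
FD 17: (-15.799,19.899) -> (-1.227,28.655) [heading=31, move]
LT 180: heading 31 -> 211
FD 15: (-1.227,28.655) -> (-14.085,20.93) [heading=211, move]
Final: pos=(-14.085,20.93), heading=211, 3 segment(s) drawn

Answer: 211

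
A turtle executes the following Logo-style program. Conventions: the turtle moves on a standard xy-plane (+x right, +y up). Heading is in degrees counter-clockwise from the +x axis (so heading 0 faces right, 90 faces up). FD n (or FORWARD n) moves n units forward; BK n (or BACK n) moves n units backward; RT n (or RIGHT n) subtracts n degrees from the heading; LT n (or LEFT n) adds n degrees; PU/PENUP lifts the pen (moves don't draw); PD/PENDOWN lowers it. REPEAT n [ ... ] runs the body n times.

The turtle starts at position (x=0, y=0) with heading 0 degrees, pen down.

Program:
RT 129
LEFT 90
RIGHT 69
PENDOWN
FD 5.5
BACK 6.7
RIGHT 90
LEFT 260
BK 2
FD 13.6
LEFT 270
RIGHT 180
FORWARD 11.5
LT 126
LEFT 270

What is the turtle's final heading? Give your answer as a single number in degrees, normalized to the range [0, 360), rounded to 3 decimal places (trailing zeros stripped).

Executing turtle program step by step:
Start: pos=(0,0), heading=0, pen down
RT 129: heading 0 -> 231
LT 90: heading 231 -> 321
RT 69: heading 321 -> 252
PD: pen down
FD 5.5: (0,0) -> (-1.7,-5.231) [heading=252, draw]
BK 6.7: (-1.7,-5.231) -> (0.371,1.141) [heading=252, draw]
RT 90: heading 252 -> 162
LT 260: heading 162 -> 62
BK 2: (0.371,1.141) -> (-0.568,-0.625) [heading=62, draw]
FD 13.6: (-0.568,-0.625) -> (5.817,11.383) [heading=62, draw]
LT 270: heading 62 -> 332
RT 180: heading 332 -> 152
FD 11.5: (5.817,11.383) -> (-4.337,16.782) [heading=152, draw]
LT 126: heading 152 -> 278
LT 270: heading 278 -> 188
Final: pos=(-4.337,16.782), heading=188, 5 segment(s) drawn

Answer: 188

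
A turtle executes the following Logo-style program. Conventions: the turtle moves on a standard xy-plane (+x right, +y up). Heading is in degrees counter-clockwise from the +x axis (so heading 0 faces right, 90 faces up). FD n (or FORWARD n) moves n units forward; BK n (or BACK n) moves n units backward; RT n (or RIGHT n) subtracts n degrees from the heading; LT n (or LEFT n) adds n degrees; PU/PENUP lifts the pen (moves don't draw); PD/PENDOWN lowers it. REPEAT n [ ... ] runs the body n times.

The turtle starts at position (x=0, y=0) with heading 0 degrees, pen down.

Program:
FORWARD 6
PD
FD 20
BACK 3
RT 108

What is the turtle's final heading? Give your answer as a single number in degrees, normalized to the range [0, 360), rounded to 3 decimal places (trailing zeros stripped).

Answer: 252

Derivation:
Executing turtle program step by step:
Start: pos=(0,0), heading=0, pen down
FD 6: (0,0) -> (6,0) [heading=0, draw]
PD: pen down
FD 20: (6,0) -> (26,0) [heading=0, draw]
BK 3: (26,0) -> (23,0) [heading=0, draw]
RT 108: heading 0 -> 252
Final: pos=(23,0), heading=252, 3 segment(s) drawn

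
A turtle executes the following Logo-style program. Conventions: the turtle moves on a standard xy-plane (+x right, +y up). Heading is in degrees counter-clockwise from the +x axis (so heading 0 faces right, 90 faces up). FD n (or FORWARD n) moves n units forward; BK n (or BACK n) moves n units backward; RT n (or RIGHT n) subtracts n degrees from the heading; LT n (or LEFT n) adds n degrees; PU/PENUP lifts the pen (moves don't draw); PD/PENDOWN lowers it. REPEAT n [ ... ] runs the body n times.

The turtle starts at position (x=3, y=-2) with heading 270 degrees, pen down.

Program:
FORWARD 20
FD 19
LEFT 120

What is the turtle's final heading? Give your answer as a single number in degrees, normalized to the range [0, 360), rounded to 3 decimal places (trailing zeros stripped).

Answer: 30

Derivation:
Executing turtle program step by step:
Start: pos=(3,-2), heading=270, pen down
FD 20: (3,-2) -> (3,-22) [heading=270, draw]
FD 19: (3,-22) -> (3,-41) [heading=270, draw]
LT 120: heading 270 -> 30
Final: pos=(3,-41), heading=30, 2 segment(s) drawn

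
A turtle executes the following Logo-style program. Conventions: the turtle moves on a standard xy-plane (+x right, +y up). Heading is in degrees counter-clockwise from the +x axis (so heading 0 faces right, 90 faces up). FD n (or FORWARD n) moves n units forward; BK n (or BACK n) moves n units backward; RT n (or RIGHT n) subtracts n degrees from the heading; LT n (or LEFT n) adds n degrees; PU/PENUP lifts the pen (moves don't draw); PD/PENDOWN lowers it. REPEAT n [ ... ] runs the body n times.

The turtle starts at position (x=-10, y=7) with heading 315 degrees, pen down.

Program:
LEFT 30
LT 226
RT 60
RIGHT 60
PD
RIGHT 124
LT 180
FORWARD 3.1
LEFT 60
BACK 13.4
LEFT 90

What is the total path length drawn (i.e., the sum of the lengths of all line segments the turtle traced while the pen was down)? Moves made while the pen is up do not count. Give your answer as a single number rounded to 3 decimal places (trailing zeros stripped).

Executing turtle program step by step:
Start: pos=(-10,7), heading=315, pen down
LT 30: heading 315 -> 345
LT 226: heading 345 -> 211
RT 60: heading 211 -> 151
RT 60: heading 151 -> 91
PD: pen down
RT 124: heading 91 -> 327
LT 180: heading 327 -> 147
FD 3.1: (-10,7) -> (-12.6,8.688) [heading=147, draw]
LT 60: heading 147 -> 207
BK 13.4: (-12.6,8.688) -> (-0.66,14.772) [heading=207, draw]
LT 90: heading 207 -> 297
Final: pos=(-0.66,14.772), heading=297, 2 segment(s) drawn

Segment lengths:
  seg 1: (-10,7) -> (-12.6,8.688), length = 3.1
  seg 2: (-12.6,8.688) -> (-0.66,14.772), length = 13.4
Total = 16.5

Answer: 16.5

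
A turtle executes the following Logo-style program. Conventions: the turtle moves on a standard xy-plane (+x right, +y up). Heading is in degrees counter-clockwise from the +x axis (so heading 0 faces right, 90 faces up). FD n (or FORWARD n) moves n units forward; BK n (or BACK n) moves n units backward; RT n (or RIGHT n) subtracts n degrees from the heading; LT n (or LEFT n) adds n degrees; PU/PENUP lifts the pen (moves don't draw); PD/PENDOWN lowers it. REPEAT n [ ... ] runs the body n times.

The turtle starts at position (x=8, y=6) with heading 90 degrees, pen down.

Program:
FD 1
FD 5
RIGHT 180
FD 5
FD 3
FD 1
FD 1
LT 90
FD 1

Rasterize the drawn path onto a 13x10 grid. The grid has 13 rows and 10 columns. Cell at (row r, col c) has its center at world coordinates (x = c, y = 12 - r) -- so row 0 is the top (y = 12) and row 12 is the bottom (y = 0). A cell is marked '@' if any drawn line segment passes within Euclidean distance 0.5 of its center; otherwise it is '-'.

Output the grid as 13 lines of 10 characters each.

Segment 0: (8,6) -> (8,7)
Segment 1: (8,7) -> (8,12)
Segment 2: (8,12) -> (8,7)
Segment 3: (8,7) -> (8,4)
Segment 4: (8,4) -> (8,3)
Segment 5: (8,3) -> (8,2)
Segment 6: (8,2) -> (9,2)

Answer: --------@-
--------@-
--------@-
--------@-
--------@-
--------@-
--------@-
--------@-
--------@-
--------@-
--------@@
----------
----------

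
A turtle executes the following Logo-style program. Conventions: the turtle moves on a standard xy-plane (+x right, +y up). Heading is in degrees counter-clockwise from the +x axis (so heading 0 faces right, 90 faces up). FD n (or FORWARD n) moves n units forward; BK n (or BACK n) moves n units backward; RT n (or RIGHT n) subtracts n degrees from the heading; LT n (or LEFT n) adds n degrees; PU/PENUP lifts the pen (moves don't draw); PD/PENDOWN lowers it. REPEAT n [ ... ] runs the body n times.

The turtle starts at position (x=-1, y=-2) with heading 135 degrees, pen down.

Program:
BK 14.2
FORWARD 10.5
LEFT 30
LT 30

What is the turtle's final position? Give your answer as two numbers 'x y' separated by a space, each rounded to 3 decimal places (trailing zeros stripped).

Answer: 1.616 -4.616

Derivation:
Executing turtle program step by step:
Start: pos=(-1,-2), heading=135, pen down
BK 14.2: (-1,-2) -> (9.041,-12.041) [heading=135, draw]
FD 10.5: (9.041,-12.041) -> (1.616,-4.616) [heading=135, draw]
LT 30: heading 135 -> 165
LT 30: heading 165 -> 195
Final: pos=(1.616,-4.616), heading=195, 2 segment(s) drawn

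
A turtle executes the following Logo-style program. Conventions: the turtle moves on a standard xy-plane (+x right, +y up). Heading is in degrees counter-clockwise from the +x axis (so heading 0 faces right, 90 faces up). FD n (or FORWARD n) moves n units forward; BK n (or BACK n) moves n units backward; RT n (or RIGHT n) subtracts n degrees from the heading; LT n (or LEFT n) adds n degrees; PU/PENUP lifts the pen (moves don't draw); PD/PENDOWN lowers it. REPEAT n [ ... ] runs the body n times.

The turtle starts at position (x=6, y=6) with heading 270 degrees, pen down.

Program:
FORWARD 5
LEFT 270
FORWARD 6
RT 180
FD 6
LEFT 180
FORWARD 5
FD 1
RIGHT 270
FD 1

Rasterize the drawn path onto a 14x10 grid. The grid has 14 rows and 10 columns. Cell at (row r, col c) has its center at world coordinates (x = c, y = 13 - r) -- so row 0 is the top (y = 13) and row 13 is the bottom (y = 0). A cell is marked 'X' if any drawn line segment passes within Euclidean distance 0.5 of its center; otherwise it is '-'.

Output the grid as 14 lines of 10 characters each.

Segment 0: (6,6) -> (6,1)
Segment 1: (6,1) -> (-0,1)
Segment 2: (-0,1) -> (6,1)
Segment 3: (6,1) -> (1,1)
Segment 4: (1,1) -> (-0,1)
Segment 5: (-0,1) -> (-0,0)

Answer: ----------
----------
----------
----------
----------
----------
----------
------X---
------X---
------X---
------X---
------X---
XXXXXXX---
X---------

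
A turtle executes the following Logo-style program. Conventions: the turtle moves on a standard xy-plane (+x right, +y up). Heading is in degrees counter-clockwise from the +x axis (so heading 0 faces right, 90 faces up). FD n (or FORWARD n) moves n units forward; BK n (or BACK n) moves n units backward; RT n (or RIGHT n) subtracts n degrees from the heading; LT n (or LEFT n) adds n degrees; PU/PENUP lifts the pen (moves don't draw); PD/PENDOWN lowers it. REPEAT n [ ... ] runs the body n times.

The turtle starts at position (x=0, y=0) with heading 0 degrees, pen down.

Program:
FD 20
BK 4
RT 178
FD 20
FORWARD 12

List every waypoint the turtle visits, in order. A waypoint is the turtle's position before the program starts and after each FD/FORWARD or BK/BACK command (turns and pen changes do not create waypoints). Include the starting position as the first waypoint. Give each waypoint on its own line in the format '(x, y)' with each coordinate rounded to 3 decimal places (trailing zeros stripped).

Executing turtle program step by step:
Start: pos=(0,0), heading=0, pen down
FD 20: (0,0) -> (20,0) [heading=0, draw]
BK 4: (20,0) -> (16,0) [heading=0, draw]
RT 178: heading 0 -> 182
FD 20: (16,0) -> (-3.988,-0.698) [heading=182, draw]
FD 12: (-3.988,-0.698) -> (-15.981,-1.117) [heading=182, draw]
Final: pos=(-15.981,-1.117), heading=182, 4 segment(s) drawn
Waypoints (5 total):
(0, 0)
(20, 0)
(16, 0)
(-3.988, -0.698)
(-15.981, -1.117)

Answer: (0, 0)
(20, 0)
(16, 0)
(-3.988, -0.698)
(-15.981, -1.117)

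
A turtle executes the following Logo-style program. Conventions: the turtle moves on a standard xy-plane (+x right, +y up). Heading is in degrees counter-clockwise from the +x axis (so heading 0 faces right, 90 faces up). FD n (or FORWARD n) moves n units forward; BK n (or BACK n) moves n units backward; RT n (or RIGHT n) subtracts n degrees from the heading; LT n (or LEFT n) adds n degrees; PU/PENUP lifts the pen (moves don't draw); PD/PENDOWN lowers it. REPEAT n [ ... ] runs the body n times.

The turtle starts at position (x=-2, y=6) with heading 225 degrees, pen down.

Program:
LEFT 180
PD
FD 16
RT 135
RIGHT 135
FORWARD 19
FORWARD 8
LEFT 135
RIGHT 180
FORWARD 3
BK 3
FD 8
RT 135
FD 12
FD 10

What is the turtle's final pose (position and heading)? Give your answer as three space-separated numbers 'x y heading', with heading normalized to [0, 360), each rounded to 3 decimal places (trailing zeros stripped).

Executing turtle program step by step:
Start: pos=(-2,6), heading=225, pen down
LT 180: heading 225 -> 45
PD: pen down
FD 16: (-2,6) -> (9.314,17.314) [heading=45, draw]
RT 135: heading 45 -> 270
RT 135: heading 270 -> 135
FD 19: (9.314,17.314) -> (-4.121,30.749) [heading=135, draw]
FD 8: (-4.121,30.749) -> (-9.778,36.406) [heading=135, draw]
LT 135: heading 135 -> 270
RT 180: heading 270 -> 90
FD 3: (-9.778,36.406) -> (-9.778,39.406) [heading=90, draw]
BK 3: (-9.778,39.406) -> (-9.778,36.406) [heading=90, draw]
FD 8: (-9.778,36.406) -> (-9.778,44.406) [heading=90, draw]
RT 135: heading 90 -> 315
FD 12: (-9.778,44.406) -> (-1.293,35.92) [heading=315, draw]
FD 10: (-1.293,35.92) -> (5.778,28.849) [heading=315, draw]
Final: pos=(5.778,28.849), heading=315, 8 segment(s) drawn

Answer: 5.778 28.849 315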